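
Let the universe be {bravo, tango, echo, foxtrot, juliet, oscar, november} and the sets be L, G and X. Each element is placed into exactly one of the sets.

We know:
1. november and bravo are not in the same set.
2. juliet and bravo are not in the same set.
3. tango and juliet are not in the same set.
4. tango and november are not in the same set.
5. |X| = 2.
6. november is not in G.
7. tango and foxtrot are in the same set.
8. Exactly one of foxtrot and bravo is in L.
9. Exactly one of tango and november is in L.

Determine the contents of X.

X = {juliet, november}

From (6): november ∉ G.
Suppose bravo ∈ X: no assignment then satisfies all the clues, so bravo ∉ X.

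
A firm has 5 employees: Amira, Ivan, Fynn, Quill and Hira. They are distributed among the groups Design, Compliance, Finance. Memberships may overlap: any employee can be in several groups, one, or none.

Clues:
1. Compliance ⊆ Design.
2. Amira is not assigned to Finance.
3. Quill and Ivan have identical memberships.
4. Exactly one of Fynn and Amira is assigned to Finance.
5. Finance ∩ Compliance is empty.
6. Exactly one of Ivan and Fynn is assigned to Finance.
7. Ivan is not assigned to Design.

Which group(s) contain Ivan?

Ivan: none

From (2): Amira ∉ Finance.
From (7): Ivan ∉ Design.
(1) contrapositive: Ivan ∉ Compliance.
(3): Quill matches Ivan: Quill ∉ Design.
(3): Quill matches Ivan: Quill ∉ Compliance.
(4) (exactly one): Fynn ∈ Finance.
(5) (disjoint): Fynn ∉ Compliance.
(6) (exactly one): Ivan ∉ Finance.
(3): Quill matches Ivan: Quill ∉ Finance.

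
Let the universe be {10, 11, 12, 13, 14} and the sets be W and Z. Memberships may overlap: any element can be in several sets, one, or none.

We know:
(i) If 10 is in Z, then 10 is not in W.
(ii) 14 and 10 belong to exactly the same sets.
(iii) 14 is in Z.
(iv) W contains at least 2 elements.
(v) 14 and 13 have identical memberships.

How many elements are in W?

2

From (iii): 14 ∈ Z.
(ii): 10 matches 14: 10 ∈ Z.
(v): 13 matches 14: 13 ∈ Z.
(i): 10 ∉ W.
(ii): 14 matches 10: 14 ∉ W.
(v): 13 matches 14: 13 ∉ W.
(iv): only 2 candidates remain for W, so all are in.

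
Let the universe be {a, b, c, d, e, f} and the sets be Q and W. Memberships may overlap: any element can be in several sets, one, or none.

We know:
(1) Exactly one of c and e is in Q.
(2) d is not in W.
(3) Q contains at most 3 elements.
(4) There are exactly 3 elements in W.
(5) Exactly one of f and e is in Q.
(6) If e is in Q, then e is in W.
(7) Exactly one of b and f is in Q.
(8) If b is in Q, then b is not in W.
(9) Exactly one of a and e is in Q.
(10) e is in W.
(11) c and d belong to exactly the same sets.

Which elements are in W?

W = {a, e, f}

From (2): d ∉ W.
From (10): e ∈ W.
(11): c matches d: c ∉ W.
Suppose a ∉ W: no assignment then satisfies all the clues, so a ∈ W.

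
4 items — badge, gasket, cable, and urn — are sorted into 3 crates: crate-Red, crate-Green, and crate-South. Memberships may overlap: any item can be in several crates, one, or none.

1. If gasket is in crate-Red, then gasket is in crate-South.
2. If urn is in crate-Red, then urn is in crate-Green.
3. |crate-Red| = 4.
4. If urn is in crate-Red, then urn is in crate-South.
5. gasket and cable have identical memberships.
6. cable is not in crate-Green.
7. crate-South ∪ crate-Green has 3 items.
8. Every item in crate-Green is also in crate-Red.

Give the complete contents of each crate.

crate-Red = {badge, cable, gasket, urn}; crate-Green = {urn}; crate-South = {cable, gasket, urn}

From (6): cable ∉ crate-Green.
(3): only 4 candidates remain for crate-Red, so all are in.
(4): urn ∈ crate-South.
(5): gasket matches cable: gasket ∉ crate-Green.
(1): gasket ∈ crate-South.
(2): urn ∈ crate-Green.
(5): cable matches gasket: cable ∈ crate-South.
Suppose badge ∈ crate-Green: no assignment then satisfies all the clues, so badge ∉ crate-Green.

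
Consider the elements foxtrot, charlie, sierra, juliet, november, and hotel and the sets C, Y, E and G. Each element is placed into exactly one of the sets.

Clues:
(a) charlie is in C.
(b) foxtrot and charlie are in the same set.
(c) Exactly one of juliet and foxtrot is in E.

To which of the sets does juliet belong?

From (a): charlie ∈ C.
(b): foxtrot matches charlie: foxtrot ∈ C.
(c) (exactly one): juliet ∈ E.

juliet: E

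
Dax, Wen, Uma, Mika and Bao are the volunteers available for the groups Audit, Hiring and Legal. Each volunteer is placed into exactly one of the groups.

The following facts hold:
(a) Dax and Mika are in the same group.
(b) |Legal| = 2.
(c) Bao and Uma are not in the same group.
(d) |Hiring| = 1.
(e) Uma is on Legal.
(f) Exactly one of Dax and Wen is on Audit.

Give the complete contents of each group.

Audit = {Dax, Mika}; Hiring = {Bao}; Legal = {Uma, Wen}

From (e): Uma ∈ Legal.
(c): Bao ∉ Legal.
Suppose Dax ∉ Audit: no assignment then satisfies all the clues, so Dax ∈ Audit.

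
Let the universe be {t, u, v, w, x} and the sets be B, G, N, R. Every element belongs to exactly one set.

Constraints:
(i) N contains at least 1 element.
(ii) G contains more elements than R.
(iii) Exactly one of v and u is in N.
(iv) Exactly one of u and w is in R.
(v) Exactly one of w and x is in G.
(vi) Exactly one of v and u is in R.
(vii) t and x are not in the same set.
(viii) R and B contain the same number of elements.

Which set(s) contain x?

x: B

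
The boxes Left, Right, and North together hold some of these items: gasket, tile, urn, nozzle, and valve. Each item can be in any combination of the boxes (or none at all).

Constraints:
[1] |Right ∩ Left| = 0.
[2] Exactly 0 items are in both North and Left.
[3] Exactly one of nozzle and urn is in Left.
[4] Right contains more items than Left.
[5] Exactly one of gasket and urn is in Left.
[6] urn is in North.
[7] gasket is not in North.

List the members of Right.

Right = {tile, urn, valve}

From (6): urn ∈ North.
From (7): gasket ∉ North.
Suppose gasket ∈ Right: no assignment then satisfies all the clues, so gasket ∉ Right.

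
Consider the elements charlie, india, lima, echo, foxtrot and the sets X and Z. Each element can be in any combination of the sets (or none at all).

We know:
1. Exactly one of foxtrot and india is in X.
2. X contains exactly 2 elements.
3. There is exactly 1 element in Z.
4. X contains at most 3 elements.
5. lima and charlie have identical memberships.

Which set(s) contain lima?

lima: none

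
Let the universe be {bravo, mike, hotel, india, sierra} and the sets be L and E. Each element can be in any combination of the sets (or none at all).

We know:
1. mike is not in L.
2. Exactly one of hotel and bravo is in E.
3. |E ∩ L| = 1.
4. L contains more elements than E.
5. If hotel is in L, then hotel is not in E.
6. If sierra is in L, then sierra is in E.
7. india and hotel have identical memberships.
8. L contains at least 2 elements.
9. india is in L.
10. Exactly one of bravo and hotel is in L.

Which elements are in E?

E = {bravo, sierra}

From (1): mike ∉ L.
From (9): india ∈ L.
(7): hotel matches india: hotel ∈ L.
(10) (exactly one): bravo ∉ L.
(5): hotel ∉ E.
(7): india matches hotel: india ∉ E.
(2) (exactly one): bravo ∈ E.
Suppose mike ∈ E: no assignment then satisfies all the clues, so mike ∉ E.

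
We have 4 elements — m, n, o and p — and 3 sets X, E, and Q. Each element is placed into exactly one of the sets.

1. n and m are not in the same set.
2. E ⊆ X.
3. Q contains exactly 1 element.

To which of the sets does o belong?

o: X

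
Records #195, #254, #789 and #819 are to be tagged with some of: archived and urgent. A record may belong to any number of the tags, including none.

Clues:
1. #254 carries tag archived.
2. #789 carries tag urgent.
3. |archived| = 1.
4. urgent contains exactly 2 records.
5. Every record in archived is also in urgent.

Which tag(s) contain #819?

#819: none

From (1): #254 ∈ archived.
From (2): #789 ∈ urgent.
(3): archived already has 1, so the rest are out.
(5) with #254 ∈ archived: #254 ∈ urgent.
(4): urgent already has 2, so the rest are out.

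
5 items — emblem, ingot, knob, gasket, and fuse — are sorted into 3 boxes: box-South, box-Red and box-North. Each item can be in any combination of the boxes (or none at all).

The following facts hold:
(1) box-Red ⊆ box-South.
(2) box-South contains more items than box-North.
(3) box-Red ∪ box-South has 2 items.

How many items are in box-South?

2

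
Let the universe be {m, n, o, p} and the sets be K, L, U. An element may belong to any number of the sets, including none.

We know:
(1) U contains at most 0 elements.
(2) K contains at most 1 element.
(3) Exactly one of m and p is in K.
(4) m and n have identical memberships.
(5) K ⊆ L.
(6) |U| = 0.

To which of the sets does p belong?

(1): U already has 0, so the rest are out.
Suppose p ∉ K: no assignment then satisfies all the clues, so p ∈ K.

p: K, L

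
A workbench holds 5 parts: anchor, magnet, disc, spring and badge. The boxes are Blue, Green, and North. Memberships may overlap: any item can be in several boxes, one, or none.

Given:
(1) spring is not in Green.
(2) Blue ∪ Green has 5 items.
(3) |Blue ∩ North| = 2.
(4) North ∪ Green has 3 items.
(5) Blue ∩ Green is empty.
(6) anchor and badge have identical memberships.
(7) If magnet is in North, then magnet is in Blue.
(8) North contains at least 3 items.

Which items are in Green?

Green = {disc}

From (1): spring ∉ Green.
Suppose anchor ∈ Green: no assignment then satisfies all the clues, so anchor ∉ Green.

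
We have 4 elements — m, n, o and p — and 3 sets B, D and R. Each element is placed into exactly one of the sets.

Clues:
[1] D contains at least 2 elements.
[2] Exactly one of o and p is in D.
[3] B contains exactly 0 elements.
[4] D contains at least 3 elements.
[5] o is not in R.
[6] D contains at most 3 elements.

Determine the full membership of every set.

B = {}; D = {m, n, o}; R = {p}

From (5): o ∉ R.
(3): B already has 0, so the rest are out.
Only one set left: o ∈ D.
(2) (exactly one): p ∉ D.
(4): only 3 candidates remain for D, so all are in.
Only one set left: p ∈ R.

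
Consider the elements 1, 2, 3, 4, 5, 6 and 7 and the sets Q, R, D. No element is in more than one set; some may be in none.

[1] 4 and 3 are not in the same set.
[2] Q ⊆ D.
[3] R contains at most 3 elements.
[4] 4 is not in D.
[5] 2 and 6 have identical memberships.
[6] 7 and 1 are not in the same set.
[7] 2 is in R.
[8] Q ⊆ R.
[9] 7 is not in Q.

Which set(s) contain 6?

From (4): 4 ∉ D.
From (7): 2 ∈ R.
From (9): 7 ∉ Q.
(2) contrapositive: 4 ∉ Q.
(5): 6 matches 2: 6 ∉ Q.
(5): 6 matches 2: 6 ∈ R.

6: R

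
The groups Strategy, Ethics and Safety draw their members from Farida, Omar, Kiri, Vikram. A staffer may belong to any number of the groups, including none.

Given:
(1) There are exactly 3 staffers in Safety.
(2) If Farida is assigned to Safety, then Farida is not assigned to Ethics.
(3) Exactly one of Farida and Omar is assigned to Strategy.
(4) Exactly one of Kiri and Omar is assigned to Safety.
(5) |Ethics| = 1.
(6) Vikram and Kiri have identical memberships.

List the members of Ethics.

Ethics = {Omar}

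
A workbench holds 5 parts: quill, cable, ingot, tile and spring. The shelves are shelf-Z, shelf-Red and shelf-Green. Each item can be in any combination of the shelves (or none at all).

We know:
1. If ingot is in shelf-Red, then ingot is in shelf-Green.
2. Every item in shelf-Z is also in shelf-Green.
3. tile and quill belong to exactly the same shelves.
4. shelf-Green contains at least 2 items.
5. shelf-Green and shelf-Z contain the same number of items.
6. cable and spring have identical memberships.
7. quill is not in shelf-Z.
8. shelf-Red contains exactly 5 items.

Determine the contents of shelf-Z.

shelf-Z = {cable, ingot, spring}

From (7): quill ∉ shelf-Z.
(3): tile matches quill: tile ∉ shelf-Z.
(8): only 5 candidates remain for shelf-Red, so all are in.
(1): ingot ∈ shelf-Green.
Suppose cable ∉ shelf-Z: no assignment then satisfies all the clues, so cable ∈ shelf-Z.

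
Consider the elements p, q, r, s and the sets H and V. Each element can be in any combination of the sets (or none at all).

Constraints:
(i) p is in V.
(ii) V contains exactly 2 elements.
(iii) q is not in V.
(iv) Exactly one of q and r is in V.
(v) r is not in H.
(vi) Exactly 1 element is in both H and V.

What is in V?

From (i): p ∈ V.
From (iii): q ∉ V.
From (v): r ∉ H.
(iv) (exactly one): r ∈ V.
(ii): V already has 2, so the rest are out.

V = {p, r}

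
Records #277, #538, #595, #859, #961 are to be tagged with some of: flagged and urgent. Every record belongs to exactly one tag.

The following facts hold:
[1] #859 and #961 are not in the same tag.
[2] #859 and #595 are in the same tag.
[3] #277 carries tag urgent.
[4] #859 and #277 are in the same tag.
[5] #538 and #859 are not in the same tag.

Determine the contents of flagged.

From (3): #277 ∈ urgent.
(4): #859 matches #277: #859 ∉ flagged.
(4): #859 matches #277: #859 ∈ urgent.
(5): #538 ∉ urgent.
Only one tag left: #538 ∈ flagged.
(1): #961 ∉ urgent.
(2): #595 matches #859: #595 ∉ flagged.
(2): #595 matches #859: #595 ∈ urgent.
Only one tag left: #961 ∈ flagged.

flagged = {#538, #961}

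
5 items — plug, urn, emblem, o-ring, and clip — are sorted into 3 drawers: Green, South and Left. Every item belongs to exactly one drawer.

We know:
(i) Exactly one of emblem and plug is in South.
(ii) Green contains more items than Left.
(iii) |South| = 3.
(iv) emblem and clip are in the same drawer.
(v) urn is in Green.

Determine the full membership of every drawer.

Green = {plug, urn}; South = {clip, emblem, o-ring}; Left = {}

From (v): urn ∈ Green.
Suppose plug ∉ Green: no assignment then satisfies all the clues, so plug ∈ Green.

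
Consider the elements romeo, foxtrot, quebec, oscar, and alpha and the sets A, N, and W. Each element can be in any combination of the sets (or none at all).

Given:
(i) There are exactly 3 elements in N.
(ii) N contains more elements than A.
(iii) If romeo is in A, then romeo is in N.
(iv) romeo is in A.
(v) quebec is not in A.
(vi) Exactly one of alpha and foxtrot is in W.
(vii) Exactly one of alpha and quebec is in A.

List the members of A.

A = {alpha, romeo}

From (iv): romeo ∈ A.
From (v): quebec ∉ A.
(iii): romeo ∈ N.
(vii) (exactly one): alpha ∈ A.
Suppose foxtrot ∈ A: no assignment then satisfies all the clues, so foxtrot ∉ A.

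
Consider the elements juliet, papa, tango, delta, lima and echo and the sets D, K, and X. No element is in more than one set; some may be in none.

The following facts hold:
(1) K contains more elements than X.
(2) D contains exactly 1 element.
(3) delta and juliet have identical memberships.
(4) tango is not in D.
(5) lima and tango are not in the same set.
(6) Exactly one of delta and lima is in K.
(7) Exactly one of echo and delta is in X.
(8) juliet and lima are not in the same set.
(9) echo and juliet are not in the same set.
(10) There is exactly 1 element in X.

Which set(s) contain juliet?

juliet: K

From (4): tango ∉ D.
Suppose juliet ∈ D: no assignment then satisfies all the clues, so juliet ∉ D.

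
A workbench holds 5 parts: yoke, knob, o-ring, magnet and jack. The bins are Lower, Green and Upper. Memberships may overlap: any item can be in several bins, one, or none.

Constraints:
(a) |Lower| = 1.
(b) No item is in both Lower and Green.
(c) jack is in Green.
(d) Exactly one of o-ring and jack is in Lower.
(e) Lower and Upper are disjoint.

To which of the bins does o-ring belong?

From (c): jack ∈ Green.
(b) (disjoint): jack ∉ Lower.
(d) (exactly one): o-ring ∈ Lower.
(e) (disjoint): o-ring ∉ Upper.
(a): Lower already has 1, so the rest are out.
(b) (disjoint): o-ring ∉ Green.

o-ring: Lower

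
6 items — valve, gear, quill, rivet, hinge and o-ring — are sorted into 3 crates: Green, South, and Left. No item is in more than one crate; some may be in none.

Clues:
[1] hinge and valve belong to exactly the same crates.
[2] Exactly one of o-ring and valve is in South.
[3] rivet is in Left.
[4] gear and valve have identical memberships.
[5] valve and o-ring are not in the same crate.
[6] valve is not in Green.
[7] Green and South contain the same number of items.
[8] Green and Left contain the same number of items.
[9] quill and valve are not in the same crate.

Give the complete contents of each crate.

Green = {quill}; South = {o-ring}; Left = {rivet}

From (3): rivet ∈ Left.
From (6): valve ∉ Green.
(1): hinge matches valve: hinge ∉ Green.
(4): gear matches valve: gear ∉ Green.
Suppose valve ∈ South: no assignment then satisfies all the clues, so valve ∉ South.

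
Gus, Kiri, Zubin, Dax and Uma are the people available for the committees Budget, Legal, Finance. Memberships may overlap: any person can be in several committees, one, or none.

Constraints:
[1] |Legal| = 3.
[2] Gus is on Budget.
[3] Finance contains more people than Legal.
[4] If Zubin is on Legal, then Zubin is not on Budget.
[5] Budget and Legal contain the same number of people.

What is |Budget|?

3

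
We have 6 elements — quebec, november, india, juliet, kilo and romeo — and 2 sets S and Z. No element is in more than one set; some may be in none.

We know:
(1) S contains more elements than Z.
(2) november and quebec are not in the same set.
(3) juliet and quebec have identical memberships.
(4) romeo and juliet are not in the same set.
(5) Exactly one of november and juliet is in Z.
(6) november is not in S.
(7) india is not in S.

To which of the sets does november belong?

november: Z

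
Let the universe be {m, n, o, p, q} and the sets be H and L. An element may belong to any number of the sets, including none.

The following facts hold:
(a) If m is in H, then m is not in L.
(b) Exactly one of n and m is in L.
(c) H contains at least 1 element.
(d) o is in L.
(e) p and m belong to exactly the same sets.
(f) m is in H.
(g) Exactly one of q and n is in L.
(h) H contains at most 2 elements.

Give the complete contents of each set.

From (d): o ∈ L.
From (f): m ∈ H.
(a): m ∉ L.
(b) (exactly one): n ∈ L.
(e): p matches m: p ∈ H.
(e): p matches m: p ∉ L.
(g) (exactly one): q ∉ L.
(h): H already has 2, so the rest are out.

H = {m, p}; L = {n, o}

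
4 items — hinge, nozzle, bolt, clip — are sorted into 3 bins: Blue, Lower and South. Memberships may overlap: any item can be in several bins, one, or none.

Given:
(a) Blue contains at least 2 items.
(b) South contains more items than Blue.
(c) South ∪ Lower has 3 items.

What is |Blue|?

2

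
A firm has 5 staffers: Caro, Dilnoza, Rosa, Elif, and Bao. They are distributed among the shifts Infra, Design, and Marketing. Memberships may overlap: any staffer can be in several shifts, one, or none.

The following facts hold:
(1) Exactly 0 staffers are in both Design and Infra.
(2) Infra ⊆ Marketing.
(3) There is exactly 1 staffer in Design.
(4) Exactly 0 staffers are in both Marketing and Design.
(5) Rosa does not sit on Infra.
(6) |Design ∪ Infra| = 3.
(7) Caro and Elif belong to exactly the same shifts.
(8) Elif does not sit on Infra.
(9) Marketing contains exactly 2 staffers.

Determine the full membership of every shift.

Infra = {Bao, Dilnoza}; Design = {Rosa}; Marketing = {Bao, Dilnoza}

From (5): Rosa ∉ Infra.
From (8): Elif ∉ Infra.
(7): Caro matches Elif: Caro ∉ Infra.
Suppose Caro ∈ Design: no assignment then satisfies all the clues, so Caro ∉ Design.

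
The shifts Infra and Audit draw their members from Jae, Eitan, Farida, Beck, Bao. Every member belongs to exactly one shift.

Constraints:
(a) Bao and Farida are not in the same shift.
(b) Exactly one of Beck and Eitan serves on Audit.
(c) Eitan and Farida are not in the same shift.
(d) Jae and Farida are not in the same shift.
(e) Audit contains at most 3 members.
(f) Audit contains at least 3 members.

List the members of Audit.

Audit = {Bao, Eitan, Jae}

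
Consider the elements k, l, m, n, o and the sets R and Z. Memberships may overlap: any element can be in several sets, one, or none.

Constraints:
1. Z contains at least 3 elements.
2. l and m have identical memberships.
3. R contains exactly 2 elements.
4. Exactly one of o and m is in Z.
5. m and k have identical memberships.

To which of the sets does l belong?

l: Z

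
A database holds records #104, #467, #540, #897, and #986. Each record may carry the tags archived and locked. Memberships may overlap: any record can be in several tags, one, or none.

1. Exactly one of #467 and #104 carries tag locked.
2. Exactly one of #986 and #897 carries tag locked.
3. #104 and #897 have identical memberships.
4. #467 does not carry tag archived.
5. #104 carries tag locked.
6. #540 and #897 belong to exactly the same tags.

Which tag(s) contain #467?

#467: none

From (4): #467 ∉ archived.
From (5): #104 ∈ locked.
(1) (exactly one): #467 ∉ locked.
(3): #897 matches #104: #897 ∈ locked.
(6): #540 matches #897: #540 ∈ locked.
(2) (exactly one): #986 ∉ locked.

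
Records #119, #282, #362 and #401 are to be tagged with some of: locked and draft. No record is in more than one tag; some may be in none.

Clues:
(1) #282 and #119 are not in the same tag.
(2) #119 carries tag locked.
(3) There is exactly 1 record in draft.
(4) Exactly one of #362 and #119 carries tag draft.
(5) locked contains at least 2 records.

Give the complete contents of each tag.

locked = {#119, #401}; draft = {#362}

From (2): #119 ∈ locked.
(1): #282 ∉ locked.
(4) (exactly one): #362 ∈ draft.
(5): only 2 candidates remain for locked, so all are in.
(3): draft already has 1, so the rest are out.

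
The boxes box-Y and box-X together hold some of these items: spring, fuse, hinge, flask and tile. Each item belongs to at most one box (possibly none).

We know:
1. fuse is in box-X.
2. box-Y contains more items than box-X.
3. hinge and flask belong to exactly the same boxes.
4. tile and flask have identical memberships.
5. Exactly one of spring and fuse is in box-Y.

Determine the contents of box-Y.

box-Y = {flask, hinge, spring, tile}

From (1): fuse ∈ box-X.
(5) (exactly one): spring ∈ box-Y.
Suppose hinge ∉ box-Y: no assignment then satisfies all the clues, so hinge ∈ box-Y.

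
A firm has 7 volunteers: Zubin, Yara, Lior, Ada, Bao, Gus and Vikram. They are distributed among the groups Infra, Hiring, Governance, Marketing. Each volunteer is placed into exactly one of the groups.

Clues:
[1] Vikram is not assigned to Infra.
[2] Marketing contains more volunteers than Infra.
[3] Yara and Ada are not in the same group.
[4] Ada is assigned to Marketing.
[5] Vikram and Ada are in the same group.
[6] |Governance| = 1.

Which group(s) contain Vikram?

Vikram: Marketing

From (1): Vikram ∉ Infra.
From (4): Ada ∈ Marketing.
(3): Yara ∉ Marketing.
(5): Vikram matches Ada: Vikram ∉ Hiring.
(5): Vikram matches Ada: Vikram ∉ Governance.
(5): Vikram matches Ada: Vikram ∈ Marketing.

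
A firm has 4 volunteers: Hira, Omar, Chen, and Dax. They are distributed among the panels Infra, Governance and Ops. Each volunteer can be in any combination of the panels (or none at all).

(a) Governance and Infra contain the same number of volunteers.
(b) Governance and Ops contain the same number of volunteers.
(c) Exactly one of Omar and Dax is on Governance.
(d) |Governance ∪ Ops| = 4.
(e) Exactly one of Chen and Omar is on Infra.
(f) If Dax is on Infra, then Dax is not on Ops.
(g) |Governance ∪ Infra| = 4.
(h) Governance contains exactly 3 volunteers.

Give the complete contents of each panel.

Infra = {Dax, Hira, Omar}; Governance = {Chen, Dax, Hira}; Ops = {Chen, Hira, Omar}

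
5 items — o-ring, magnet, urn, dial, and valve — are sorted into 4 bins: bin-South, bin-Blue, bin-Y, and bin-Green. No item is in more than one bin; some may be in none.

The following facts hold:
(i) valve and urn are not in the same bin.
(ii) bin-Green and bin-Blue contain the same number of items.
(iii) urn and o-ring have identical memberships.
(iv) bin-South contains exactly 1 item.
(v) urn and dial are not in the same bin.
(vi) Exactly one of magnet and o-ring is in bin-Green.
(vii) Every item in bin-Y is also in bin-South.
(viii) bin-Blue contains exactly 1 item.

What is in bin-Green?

bin-Green = {magnet}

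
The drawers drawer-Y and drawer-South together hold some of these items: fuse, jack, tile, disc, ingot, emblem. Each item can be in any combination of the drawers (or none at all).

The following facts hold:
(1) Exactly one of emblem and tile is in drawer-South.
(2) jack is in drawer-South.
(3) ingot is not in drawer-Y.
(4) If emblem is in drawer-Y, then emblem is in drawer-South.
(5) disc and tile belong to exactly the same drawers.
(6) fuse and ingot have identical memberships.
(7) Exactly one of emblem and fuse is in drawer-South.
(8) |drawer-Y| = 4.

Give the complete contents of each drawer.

drawer-Y = {disc, emblem, jack, tile}; drawer-South = {emblem, jack}

From (2): jack ∈ drawer-South.
From (3): ingot ∉ drawer-Y.
(6): fuse matches ingot: fuse ∉ drawer-Y.
(8): only 4 candidates remain for drawer-Y, so all are in.
(4): emblem ∈ drawer-South.
(7) (exactly one): fuse ∉ drawer-South.
(1) (exactly one): tile ∉ drawer-South.
(5): disc matches tile: disc ∉ drawer-South.
(6): ingot matches fuse: ingot ∉ drawer-South.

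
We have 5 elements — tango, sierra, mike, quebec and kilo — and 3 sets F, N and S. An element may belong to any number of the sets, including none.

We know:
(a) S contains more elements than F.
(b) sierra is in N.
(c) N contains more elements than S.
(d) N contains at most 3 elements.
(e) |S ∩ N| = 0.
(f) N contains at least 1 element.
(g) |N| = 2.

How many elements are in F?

0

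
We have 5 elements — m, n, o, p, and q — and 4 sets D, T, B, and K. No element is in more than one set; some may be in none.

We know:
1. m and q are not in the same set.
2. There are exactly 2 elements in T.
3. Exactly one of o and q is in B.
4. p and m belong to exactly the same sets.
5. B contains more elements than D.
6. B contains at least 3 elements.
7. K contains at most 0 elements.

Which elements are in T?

T = {n, q}

(7): K already has 0, so the rest are out.
Suppose m ∈ T: no assignment then satisfies all the clues, so m ∉ T.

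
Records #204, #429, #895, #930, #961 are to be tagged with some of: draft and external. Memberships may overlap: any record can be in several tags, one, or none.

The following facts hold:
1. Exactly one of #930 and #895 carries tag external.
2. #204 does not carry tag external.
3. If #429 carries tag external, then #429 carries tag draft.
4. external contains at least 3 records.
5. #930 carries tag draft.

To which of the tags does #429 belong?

#429: draft, external

From (2): #204 ∉ external.
From (5): #930 ∈ draft.
Suppose #429 ∉ draft: no assignment then satisfies all the clues, so #429 ∈ draft.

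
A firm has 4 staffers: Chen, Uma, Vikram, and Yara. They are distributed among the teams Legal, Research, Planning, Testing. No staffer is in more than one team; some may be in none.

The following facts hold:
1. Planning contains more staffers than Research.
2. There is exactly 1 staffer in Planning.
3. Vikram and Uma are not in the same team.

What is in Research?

Research = {}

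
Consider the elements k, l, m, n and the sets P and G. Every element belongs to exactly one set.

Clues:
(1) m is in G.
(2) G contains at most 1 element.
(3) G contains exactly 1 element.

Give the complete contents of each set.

P = {k, l, n}; G = {m}

From (1): m ∈ G.
(2): G already has 1, so the rest are out.
Only one set left: k ∈ P.
Only one set left: l ∈ P.
Only one set left: n ∈ P.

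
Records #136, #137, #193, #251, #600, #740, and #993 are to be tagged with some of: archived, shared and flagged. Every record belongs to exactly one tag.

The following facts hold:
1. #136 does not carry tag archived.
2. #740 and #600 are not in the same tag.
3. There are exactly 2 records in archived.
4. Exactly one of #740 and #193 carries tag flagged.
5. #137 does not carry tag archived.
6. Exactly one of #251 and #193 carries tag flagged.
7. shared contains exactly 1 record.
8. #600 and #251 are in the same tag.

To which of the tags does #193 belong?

From (1): #136 ∉ archived.
From (5): #137 ∉ archived.
Suppose #193 ∈ archived: no assignment then satisfies all the clues, so #193 ∉ archived.

#193: flagged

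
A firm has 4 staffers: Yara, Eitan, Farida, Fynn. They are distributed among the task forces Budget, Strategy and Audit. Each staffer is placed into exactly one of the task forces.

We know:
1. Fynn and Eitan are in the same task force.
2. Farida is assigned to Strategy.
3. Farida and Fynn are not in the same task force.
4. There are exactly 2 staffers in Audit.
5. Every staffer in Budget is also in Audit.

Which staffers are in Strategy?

Strategy = {Farida, Yara}

From (2): Farida ∈ Strategy.
(3): Fynn ∉ Strategy.
(1): Eitan matches Fynn: Eitan ∉ Strategy.
Suppose Yara ∉ Strategy: no assignment then satisfies all the clues, so Yara ∈ Strategy.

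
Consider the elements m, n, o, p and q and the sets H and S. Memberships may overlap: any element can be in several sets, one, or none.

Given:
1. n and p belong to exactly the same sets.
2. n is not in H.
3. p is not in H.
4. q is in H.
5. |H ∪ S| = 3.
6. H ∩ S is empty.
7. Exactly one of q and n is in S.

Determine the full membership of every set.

H = {q}; S = {n, p}

From (2): n ∉ H.
From (3): p ∉ H.
From (4): q ∈ H.
(6) (disjoint): q ∉ S.
(7) (exactly one): n ∈ S.
(1): p matches n: p ∈ S.
Suppose m ∈ H: no assignment then satisfies all the clues, so m ∉ H.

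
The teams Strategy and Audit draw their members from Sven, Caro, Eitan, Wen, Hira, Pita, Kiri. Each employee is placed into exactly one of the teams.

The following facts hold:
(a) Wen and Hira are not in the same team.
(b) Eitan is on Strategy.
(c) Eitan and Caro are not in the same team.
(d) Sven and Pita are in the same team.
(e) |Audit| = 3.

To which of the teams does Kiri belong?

Kiri: Audit

From (b): Eitan ∈ Strategy.
(c): Caro ∉ Strategy.
Only one team left: Caro ∈ Audit.
Suppose Kiri ∈ Strategy: no assignment then satisfies all the clues, so Kiri ∉ Strategy.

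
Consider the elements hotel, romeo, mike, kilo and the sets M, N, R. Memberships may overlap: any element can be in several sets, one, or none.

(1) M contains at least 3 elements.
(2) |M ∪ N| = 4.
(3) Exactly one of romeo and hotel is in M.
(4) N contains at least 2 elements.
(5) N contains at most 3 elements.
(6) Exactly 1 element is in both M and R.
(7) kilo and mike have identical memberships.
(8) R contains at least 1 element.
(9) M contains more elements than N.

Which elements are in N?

N = {hotel, romeo}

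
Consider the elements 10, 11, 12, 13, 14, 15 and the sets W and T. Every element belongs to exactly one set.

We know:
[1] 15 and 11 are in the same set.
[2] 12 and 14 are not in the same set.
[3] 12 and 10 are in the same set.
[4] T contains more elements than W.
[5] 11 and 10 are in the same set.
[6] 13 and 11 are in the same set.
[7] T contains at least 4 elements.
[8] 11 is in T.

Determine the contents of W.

W = {14}

From (8): 11 ∈ T.
(1): 15 matches 11: 15 ∉ W.
(1): 15 matches 11: 15 ∈ T.
(5): 10 matches 11: 10 ∉ W.
(5): 10 matches 11: 10 ∈ T.
(6): 13 matches 11: 13 ∉ W.
(6): 13 matches 11: 13 ∈ T.
(3): 12 matches 10: 12 ∉ W.
(3): 12 matches 10: 12 ∈ T.
(2): 14 ∉ T.
Only one set left: 14 ∈ W.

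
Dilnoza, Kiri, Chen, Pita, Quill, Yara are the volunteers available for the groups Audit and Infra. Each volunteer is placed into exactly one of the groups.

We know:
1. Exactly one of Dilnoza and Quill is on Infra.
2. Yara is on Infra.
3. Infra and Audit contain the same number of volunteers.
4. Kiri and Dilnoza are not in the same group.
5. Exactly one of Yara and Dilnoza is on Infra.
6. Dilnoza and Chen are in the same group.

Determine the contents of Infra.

Infra = {Kiri, Quill, Yara}

From (2): Yara ∈ Infra.
(5) (exactly one): Dilnoza ∉ Infra.
(6): Chen matches Dilnoza: Chen ∉ Infra.
Only one group left: Dilnoza ∈ Audit.
Only one group left: Chen ∈ Audit.
(1) (exactly one): Quill ∈ Infra.
(4): Kiri ∉ Audit.
Only one group left: Kiri ∈ Infra.
Suppose Pita ∈ Infra: no assignment then satisfies all the clues, so Pita ∉ Infra.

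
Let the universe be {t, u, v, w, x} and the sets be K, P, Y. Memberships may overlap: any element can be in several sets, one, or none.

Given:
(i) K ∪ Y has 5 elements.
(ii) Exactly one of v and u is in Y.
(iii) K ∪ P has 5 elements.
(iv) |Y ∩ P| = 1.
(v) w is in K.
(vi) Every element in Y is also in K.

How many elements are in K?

5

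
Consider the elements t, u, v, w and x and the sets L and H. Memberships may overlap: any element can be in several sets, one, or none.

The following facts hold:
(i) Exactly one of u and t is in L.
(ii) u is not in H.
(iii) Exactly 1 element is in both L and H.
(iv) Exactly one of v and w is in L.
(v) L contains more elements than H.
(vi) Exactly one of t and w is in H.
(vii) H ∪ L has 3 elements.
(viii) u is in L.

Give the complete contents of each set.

L = {u, w, x}; H = {w}

From (ii): u ∉ H.
From (viii): u ∈ L.
(i) (exactly one): t ∉ L.
Suppose t ∈ H: no assignment then satisfies all the clues, so t ∉ H.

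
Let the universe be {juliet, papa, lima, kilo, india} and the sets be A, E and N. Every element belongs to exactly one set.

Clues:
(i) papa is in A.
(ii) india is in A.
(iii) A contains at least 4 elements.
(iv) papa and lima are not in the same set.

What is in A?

A = {india, juliet, kilo, papa}

From (i): papa ∈ A.
From (ii): india ∈ A.
(iv): lima ∉ A.
(iii): only 4 candidates remain for A, so all are in.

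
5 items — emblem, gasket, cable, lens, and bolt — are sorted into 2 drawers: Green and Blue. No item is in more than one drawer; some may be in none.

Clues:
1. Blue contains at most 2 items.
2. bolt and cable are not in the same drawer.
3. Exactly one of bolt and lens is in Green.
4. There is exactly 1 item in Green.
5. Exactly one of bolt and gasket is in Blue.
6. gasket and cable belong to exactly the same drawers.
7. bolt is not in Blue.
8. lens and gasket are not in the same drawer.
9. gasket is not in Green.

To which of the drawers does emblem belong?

From (7): bolt ∉ Blue.
From (9): gasket ∉ Green.
(5) (exactly one): gasket ∈ Blue.
(6): cable matches gasket: cable ∉ Green.
(6): cable matches gasket: cable ∈ Blue.
(8): lens ∉ Blue.
(1): Blue already has 2, so the rest are out.
Suppose emblem ∈ Green: no assignment then satisfies all the clues, so emblem ∉ Green.

emblem: none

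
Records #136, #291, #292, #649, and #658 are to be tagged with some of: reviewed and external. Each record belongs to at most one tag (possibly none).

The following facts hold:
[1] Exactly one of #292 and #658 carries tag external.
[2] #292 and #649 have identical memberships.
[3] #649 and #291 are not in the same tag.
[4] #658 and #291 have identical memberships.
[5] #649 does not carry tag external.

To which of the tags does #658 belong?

#658: external

From (5): #649 ∉ external.
(2): #292 matches #649: #292 ∉ external.
(1) (exactly one): #658 ∈ external.
(4): #291 matches #658: #291 ∉ reviewed.
(4): #291 matches #658: #291 ∈ external.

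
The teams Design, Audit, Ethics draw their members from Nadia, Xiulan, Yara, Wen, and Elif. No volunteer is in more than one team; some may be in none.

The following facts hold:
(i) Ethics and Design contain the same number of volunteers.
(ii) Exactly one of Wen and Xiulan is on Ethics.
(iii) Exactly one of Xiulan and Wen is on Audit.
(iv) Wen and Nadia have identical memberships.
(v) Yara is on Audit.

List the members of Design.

Design = {Elif}

From (v): Yara ∈ Audit.
Suppose Nadia ∈ Design: no assignment then satisfies all the clues, so Nadia ∉ Design.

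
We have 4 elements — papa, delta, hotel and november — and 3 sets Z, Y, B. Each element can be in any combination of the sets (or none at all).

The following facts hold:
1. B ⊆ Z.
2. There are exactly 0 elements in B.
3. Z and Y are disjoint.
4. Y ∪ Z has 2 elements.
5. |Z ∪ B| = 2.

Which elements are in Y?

Y = {}

(2): B already has 0, so the rest are out.
Suppose papa ∈ Y: no assignment then satisfies all the clues, so papa ∉ Y.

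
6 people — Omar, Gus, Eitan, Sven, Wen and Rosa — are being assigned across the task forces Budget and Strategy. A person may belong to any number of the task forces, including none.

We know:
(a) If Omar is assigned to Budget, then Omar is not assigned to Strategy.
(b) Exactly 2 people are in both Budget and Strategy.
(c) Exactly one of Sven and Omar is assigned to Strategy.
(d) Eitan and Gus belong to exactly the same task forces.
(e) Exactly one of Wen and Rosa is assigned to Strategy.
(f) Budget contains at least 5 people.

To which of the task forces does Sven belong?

Sven: Budget, Strategy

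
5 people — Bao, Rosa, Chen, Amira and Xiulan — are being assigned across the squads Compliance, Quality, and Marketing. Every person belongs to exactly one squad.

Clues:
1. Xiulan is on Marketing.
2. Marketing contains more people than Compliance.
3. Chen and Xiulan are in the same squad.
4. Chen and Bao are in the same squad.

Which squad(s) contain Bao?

From (1): Xiulan ∈ Marketing.
(3): Chen matches Xiulan: Chen ∉ Compliance.
(3): Chen matches Xiulan: Chen ∉ Quality.
(3): Chen matches Xiulan: Chen ∈ Marketing.
(4): Bao matches Chen: Bao ∉ Compliance.
(4): Bao matches Chen: Bao ∉ Quality.
(4): Bao matches Chen: Bao ∈ Marketing.

Bao: Marketing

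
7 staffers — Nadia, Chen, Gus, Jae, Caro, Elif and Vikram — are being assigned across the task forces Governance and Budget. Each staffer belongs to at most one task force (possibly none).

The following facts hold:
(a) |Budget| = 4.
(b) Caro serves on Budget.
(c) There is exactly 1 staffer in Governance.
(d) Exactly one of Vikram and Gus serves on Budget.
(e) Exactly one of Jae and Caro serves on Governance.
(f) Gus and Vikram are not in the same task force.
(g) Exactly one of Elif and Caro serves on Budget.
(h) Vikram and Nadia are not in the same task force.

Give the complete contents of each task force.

Governance = {Jae}; Budget = {Caro, Chen, Gus, Nadia}

From (b): Caro ∈ Budget.
(e) (exactly one): Jae ∈ Governance.
(g) (exactly one): Elif ∉ Budget.
(c): Governance already has 1, so the rest are out.
Suppose Nadia ∉ Budget: no assignment then satisfies all the clues, so Nadia ∈ Budget.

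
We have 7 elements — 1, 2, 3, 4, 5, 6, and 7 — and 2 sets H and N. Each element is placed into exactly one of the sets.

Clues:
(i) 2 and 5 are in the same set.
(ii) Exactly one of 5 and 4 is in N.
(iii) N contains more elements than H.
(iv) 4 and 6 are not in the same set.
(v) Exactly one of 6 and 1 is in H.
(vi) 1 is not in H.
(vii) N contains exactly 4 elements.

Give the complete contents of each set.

H = {2, 5, 6}; N = {1, 3, 4, 7}

From (vi): 1 ∉ H.
(v) (exactly one): 6 ∈ H.
Only one set left: 1 ∈ N.
(iv): 4 ∉ H.
Only one set left: 4 ∈ N.
(ii) (exactly one): 5 ∉ N.
Only one set left: 5 ∈ H.
(i): 2 matches 5: 2 ∈ H.
(vii): only 4 candidates remain for N, so all are in.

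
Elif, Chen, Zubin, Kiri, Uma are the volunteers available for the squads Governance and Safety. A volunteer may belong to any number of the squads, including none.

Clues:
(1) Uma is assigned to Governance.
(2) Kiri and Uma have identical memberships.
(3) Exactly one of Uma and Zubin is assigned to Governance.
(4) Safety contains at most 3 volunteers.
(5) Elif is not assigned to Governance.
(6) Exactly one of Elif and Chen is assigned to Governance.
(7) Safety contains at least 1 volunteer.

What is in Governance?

From (1): Uma ∈ Governance.
From (5): Elif ∉ Governance.
(2): Kiri matches Uma: Kiri ∈ Governance.
(3) (exactly one): Zubin ∉ Governance.
(6) (exactly one): Chen ∈ Governance.

Governance = {Chen, Kiri, Uma}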